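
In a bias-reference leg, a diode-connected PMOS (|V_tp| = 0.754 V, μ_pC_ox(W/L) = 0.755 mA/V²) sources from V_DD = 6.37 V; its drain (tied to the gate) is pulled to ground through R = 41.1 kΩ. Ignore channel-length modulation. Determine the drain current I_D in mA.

With gate tied to drain, V_SG = V_SD ≥ V_SG − |V_tp|, so the device is in saturation.
KCL at the drain: ½ k_p (V_SG − |V_tp|)² = (V_DD − V_SG)/R.
Let x = V_SG − 0.754. Then 15.5 x² + x − 5.616 = 0, giving x = 0.57 V (positive root), so V_SG = 1.32 V.
I_D = (V_DD − V_SG)/R = (6.37 − 1.32) / 41.1 = 0.123 mA.

I_D = 0.123 mA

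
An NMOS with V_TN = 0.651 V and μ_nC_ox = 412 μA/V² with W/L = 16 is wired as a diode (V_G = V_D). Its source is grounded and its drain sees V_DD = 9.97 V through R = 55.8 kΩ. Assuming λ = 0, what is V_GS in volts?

V_GS = 0.873 V

With gate tied to drain, V_GS = V_DS ≥ V_GS − V_TN, so the device is in saturation.
k_n = μ_nC_ox · (W/L) = 6.592 mA/V².
KCL at the drain: ½ k_n (V_GS − V_TN)² = (V_DD − V_GS)/R.
Let x = V_GS − 0.651. Then 184 x² + x − 9.319 = 0, giving x = 0.222 V (positive root), so V_GS = 0.873 V.
I_D = (V_DD − V_GS)/R = (9.97 − 0.873) / 55.8 = 0.163 mA.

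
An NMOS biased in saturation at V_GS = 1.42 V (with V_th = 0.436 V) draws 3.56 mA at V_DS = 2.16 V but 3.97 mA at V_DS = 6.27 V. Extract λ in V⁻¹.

λ = 0.0298 V⁻¹

With V_GS fixed, I_D ∝ (1 + λ V_DS) in saturation, so I_D2/I_D1 = (1 + λ V_DS2)/(1 + λ V_DS1).
3.97/3.56 = 1.115 = (1 + 6.27 λ)/(1 + 2.16 λ).
Solving: λ (I_D1 V_DS2 − I_D2 V_DS1) = I_D2 − I_D1, so λ = (3.97 − 3.56) / (3.56 × 6.27 − 3.97 × 2.16) = 0.41 / 13.7 = 0.0298 V⁻¹.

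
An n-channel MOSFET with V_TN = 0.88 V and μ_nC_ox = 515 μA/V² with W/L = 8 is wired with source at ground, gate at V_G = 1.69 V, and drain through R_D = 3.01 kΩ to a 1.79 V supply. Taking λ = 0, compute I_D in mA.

V_GS = V_G = 1.69 V, so V_ov = 1.69 − 0.88 = 0.81 V.
k_n = μ_nC_ox · (W/L) = 4.12 mA/V².
Assume saturation: I_D = ½ k_n V_ov² = 0.5 × 4.12 × 0.81² = 1.35 mA, giving V_DS = V_DD − I_D R_D = 1.79 − 1.35 × 3.01 = -2.28 V.
But -2.28 V < V_ov = 0.81 V, so the device is actually in triode.
In triode I_D = k_n[V_ov V_DS − ½ V_DS²] and I_D = (V_DD − V_DS)/R_D. Equating: 6.2 V_DS² − 11.04 V_DS + 1.79 = 0, giving V_DS = 0.18 V (the root below V_ov).
I_D = (1.79 − 0.18) / 3.01 = 0.535 mA.

I_D = 0.535 mA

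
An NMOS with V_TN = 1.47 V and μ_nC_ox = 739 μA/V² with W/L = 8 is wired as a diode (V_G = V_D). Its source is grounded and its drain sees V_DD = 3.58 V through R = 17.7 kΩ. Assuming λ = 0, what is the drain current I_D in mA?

I_D = 0.108 mA

With gate tied to drain, V_GS = V_DS ≥ V_GS − V_TN, so the device is in saturation.
k_n = μ_nC_ox · (W/L) = 5.912 mA/V².
KCL at the drain: ½ k_n (V_GS − V_TN)² = (V_DD − V_GS)/R.
Let x = V_GS − 1.47. Then 52.3 x² + x − 2.11 = 0, giving x = 0.191 V (positive root), so V_GS = 1.66 V.
I_D = (V_DD − V_GS)/R = (3.58 − 1.66) / 17.7 = 0.108 mA.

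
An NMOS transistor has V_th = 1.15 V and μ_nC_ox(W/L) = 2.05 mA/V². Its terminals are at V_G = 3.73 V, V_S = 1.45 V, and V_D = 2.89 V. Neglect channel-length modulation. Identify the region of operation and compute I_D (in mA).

Saturation; I_D = 1.31 mA

V_GS = V_G − V_S = 3.73 − 1.45 = 2.28 V; V_DS = V_D − V_S = 2.89 − 1.45 = 1.44 V.
V_ov = V_GS − V_th = 2.28 − 1.15 = 1.13 V.
Since V_DS = 1.44 V ≥ V_ov = 1.13 V, the device is in saturation.
I_D = ½ k_n V_ov² = 0.5 × 2.05 × 1.13² = 1.31 mA.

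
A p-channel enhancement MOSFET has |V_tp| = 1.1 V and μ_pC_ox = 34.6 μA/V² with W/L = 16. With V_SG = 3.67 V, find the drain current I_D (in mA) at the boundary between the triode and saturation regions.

I_D = 1.83 mA

At the boundary V_SD = V_ov = V_SG − |V_tp| = 3.67 − 1.1 = 2.57 V.
k_p = μ_pC_ox · (W/L) = 0.5536 mA/V².
I_D = ½ k_p V_ov² = 0.5 × 0.5536 × 2.57² = 1.83 mA.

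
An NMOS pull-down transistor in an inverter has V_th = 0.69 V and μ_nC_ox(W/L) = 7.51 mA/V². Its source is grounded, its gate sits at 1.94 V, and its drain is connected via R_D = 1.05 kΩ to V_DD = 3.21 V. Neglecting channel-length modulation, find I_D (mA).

V_GS = V_G = 1.94 V, so V_ov = 1.94 − 0.69 = 1.25 V.
Assume saturation: I_D = ½ k_n V_ov² = 0.5 × 7.51 × 1.25² = 5.87 mA, giving V_DS = V_DD − I_D R_D = 3.21 − 5.87 × 1.05 = -2.95 V.
But -2.95 V < V_ov = 1.25 V, so the device is actually in triode.
In triode I_D = k_n[V_ov V_DS − ½ V_DS²] and I_D = (V_DD − V_DS)/R_D. Equating: 3.94 V_DS² − 10.86 V_DS + 3.21 = 0, giving V_DS = 0.337 V (the root below V_ov).
I_D = (3.21 − 0.337) / 1.05 = 2.74 mA.

I_D = 2.74 mA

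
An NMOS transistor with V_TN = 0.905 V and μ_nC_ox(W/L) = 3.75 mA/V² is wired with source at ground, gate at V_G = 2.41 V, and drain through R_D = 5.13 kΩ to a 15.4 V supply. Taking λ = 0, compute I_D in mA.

V_GS = V_G = 2.41 V, so V_ov = 2.41 − 0.905 = 1.51 V.
Assume saturation: I_D = ½ k_n V_ov² = 0.5 × 3.75 × 1.51² = 4.25 mA, giving V_DS = V_DD − I_D R_D = 15.4 − 4.25 × 5.13 = -6.39 V.
But -6.39 V < V_ov = 1.51 V, so the device is actually in triode.
In triode I_D = k_n[V_ov V_DS − ½ V_DS²] and I_D = (V_DD − V_DS)/R_D. Equating: 9.62 V_DS² − 29.95 V_DS + 15.4 = 0, giving V_DS = 0.65 V (the root below V_ov).
I_D = (15.4 − 0.65) / 5.13 = 2.88 mA.

I_D = 2.88 mA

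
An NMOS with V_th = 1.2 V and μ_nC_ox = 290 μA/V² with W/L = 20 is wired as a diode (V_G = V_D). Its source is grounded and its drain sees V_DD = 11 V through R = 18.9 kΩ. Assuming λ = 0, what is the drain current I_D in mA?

With gate tied to drain, V_GS = V_DS ≥ V_GS − V_th, so the device is in saturation.
k_n = μ_nC_ox · (W/L) = 5.8 mA/V².
KCL at the drain: ½ k_n (V_GS − V_th)² = (V_DD − V_GS)/R.
Let x = V_GS − 1.2. Then 54.8 x² + x − 9.8 = 0, giving x = 0.414 V (positive root), so V_GS = 1.61 V.
I_D = (V_DD − V_GS)/R = (11 − 1.61) / 18.9 = 0.497 mA.

I_D = 0.497 mA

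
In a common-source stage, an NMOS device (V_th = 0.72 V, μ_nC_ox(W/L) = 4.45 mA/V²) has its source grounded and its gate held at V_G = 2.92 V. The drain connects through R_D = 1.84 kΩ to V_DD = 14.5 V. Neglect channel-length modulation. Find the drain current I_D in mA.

I_D = 7.36 mA

V_GS = V_G = 2.92 V, so V_ov = 2.92 − 0.72 = 2.2 V.
Assume saturation: I_D = ½ k_n V_ov² = 0.5 × 4.45 × 2.2² = 10.8 mA, giving V_DS = V_DD − I_D R_D = 14.5 − 10.8 × 1.84 = -5.31 V.
But -5.31 V < V_ov = 2.2 V, so the device is actually in triode.
In triode I_D = k_n[V_ov V_DS − ½ V_DS²] and I_D = (V_DD − V_DS)/R_D. Equating: 4.09 V_DS² − 19.01 V_DS + 14.5 = 0, giving V_DS = 0.962 V (the root below V_ov).
I_D = (14.5 − 0.962) / 1.84 = 7.36 mA.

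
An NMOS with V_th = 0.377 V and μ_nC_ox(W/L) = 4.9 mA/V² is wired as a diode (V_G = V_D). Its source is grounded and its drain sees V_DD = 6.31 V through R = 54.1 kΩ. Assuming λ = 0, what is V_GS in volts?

With gate tied to drain, V_GS = V_DS ≥ V_GS − V_th, so the device is in saturation.
KCL at the drain: ½ k_n (V_GS − V_th)² = (V_DD − V_GS)/R.
Let x = V_GS − 0.377. Then 133 x² + x − 5.933 = 0, giving x = 0.208 V (positive root), so V_GS = 0.585 V.
I_D = (V_DD − V_GS)/R = (6.31 − 0.585) / 54.1 = 0.106 mA.

V_GS = 0.585 V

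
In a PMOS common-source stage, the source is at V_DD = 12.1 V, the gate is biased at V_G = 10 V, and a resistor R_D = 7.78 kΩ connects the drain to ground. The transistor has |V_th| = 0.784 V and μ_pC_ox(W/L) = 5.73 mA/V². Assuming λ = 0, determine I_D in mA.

I_D = 1.53 mA

V_SG = V_DD − V_G = 12.1 − 10 = 2.1 V, so V_ov = 2.1 − 0.784 = 1.32 V.
Assume saturation: I_D = ½ k_p V_ov² = 0.5 × 5.73 × 1.32² = 4.96 mA, giving V_SD = V_DD − I_D R_D = 12.1 − 4.96 × 7.78 = -26.5 V.
But -26.5 V < V_ov = 1.32 V, so the device is actually in triode.
In triode I_D = k_p[V_ov V_SD − ½ V_SD²] and I_D = (V_DD − V_SD)/R_D. Equating: 22.3 V_SD² − 59.67 V_SD + 12.1 = 0, giving V_SD = 0.221 V (the root below V_ov).
I_D = (12.1 − 0.221) / 7.78 = 1.53 mA.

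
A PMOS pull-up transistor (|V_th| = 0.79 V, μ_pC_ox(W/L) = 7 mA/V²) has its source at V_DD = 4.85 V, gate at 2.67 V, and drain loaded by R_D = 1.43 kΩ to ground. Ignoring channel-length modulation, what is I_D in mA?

V_SG = V_DD − V_G = 4.85 − 2.67 = 2.18 V, so V_ov = 2.18 − 0.79 = 1.39 V.
Assume saturation: I_D = ½ k_p V_ov² = 0.5 × 7 × 1.39² = 6.76 mA, giving V_SD = V_DD − I_D R_D = 4.85 − 6.76 × 1.43 = -4.82 V.
But -4.82 V < V_ov = 1.39 V, so the device is actually in triode.
In triode I_D = k_p[V_ov V_SD − ½ V_SD²] and I_D = (V_DD − V_SD)/R_D. Equating: 5 V_SD² − 14.91 V_SD + 4.85 = 0, giving V_SD = 0.372 V (the root below V_ov).
I_D = (4.85 − 0.372) / 1.43 = 3.13 mA.

I_D = 3.13 mA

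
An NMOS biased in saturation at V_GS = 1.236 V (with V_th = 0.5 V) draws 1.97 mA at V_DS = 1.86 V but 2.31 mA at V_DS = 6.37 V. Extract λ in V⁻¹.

With V_GS fixed, I_D ∝ (1 + λ V_DS) in saturation, so I_D2/I_D1 = (1 + λ V_DS2)/(1 + λ V_DS1).
2.31/1.97 = 1.173 = (1 + 6.37 λ)/(1 + 1.86 λ).
Solving: λ (I_D1 V_DS2 − I_D2 V_DS1) = I_D2 − I_D1, so λ = (2.31 − 1.97) / (1.97 × 6.37 − 2.31 × 1.86) = 0.34 / 8.25 = 0.0412 V⁻¹.

λ = 0.0412 V⁻¹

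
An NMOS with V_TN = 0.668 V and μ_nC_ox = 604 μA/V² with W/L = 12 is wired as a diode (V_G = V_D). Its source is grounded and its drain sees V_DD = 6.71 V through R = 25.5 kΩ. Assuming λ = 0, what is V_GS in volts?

V_GS = 0.918 V

With gate tied to drain, V_GS = V_DS ≥ V_GS − V_TN, so the device is in saturation.
k_n = μ_nC_ox · (W/L) = 7.248 mA/V².
KCL at the drain: ½ k_n (V_GS − V_TN)² = (V_DD − V_GS)/R.
Let x = V_GS − 0.668. Then 92.4 x² + x − 6.042 = 0, giving x = 0.25 V (positive root), so V_GS = 0.918 V.
I_D = (V_DD − V_GS)/R = (6.71 − 0.918) / 25.5 = 0.227 mA.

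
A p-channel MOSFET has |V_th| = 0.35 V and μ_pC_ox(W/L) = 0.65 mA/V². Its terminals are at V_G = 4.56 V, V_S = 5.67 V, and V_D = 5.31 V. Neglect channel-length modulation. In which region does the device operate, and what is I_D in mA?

Triode; I_D = 0.136 mA

V_SG = V_S − V_G = 5.67 − 4.56 = 1.11 V; V_SD = V_S − V_D = 5.67 − 5.31 = 0.36 V.
V_ov = V_SG − |V_th| = 1.11 − 0.35 = 0.76 V.
Since V_SD = 0.36 V < V_ov = 0.76 V, the device is in the triode region.
I_D = k_p [V_ov · V_SD − ½ V_SD²] = 0.65 × [0.76 × 0.36 − 0.5 × 0.36²] = 0.136 mA.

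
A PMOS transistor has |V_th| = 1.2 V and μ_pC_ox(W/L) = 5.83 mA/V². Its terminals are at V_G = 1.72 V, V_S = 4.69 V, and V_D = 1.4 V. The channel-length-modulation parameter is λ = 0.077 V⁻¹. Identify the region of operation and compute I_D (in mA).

V_SG = V_S − V_G = 4.69 − 1.72 = 2.97 V; V_SD = V_S − V_D = 4.69 − 1.4 = 3.29 V.
V_ov = V_SG − |V_th| = 2.97 − 1.2 = 1.77 V.
Since V_SD = 3.29 V ≥ V_ov = 1.77 V, the device is in saturation.
I_D = ½ k_p V_ov² (1 + λ V_SD) = 0.5 × 5.83 × 1.77² × (1 + 0.077 × 3.29) = 11.4 mA.

Saturation; I_D = 11.4 mA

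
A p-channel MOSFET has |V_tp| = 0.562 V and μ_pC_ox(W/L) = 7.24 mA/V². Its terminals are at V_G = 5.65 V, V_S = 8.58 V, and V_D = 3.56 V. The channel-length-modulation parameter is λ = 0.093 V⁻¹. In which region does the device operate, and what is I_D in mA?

V_SG = V_S − V_G = 8.58 − 5.65 = 2.93 V; V_SD = V_S − V_D = 8.58 − 3.56 = 5.02 V.
V_ov = V_SG − |V_tp| = 2.93 − 0.562 = 2.37 V.
Since V_SD = 5.02 V ≥ V_ov = 2.37 V, the device is in saturation.
I_D = ½ k_p V_ov² (1 + λ V_SD) = 0.5 × 7.24 × 2.37² × (1 + 0.093 × 5.02) = 29.8 mA.

Saturation; I_D = 29.8 mA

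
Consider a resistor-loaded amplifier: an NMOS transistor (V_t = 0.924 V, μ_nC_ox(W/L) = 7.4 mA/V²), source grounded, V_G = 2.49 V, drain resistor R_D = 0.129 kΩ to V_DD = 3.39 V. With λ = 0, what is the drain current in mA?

I_D = 9.07 mA

V_GS = V_G = 2.49 V, so V_ov = 2.49 − 0.924 = 1.57 V.
Assume saturation: I_D = ½ k_n V_ov² = 0.5 × 7.4 × 1.57² = 9.07 mA, giving V_DS = V_DD − I_D R_D = 3.39 − 9.07 × 0.129 = 2.22 V.
V_DS = 2.22 V ≥ V_ov = 1.57 V, confirming saturation.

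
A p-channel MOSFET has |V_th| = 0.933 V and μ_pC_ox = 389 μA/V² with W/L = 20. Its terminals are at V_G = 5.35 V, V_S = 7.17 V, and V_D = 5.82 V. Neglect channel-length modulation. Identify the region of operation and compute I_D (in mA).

Saturation; I_D = 3.06 mA

V_SG = V_S − V_G = 7.17 − 5.35 = 1.82 V; V_SD = V_S − V_D = 7.17 − 5.82 = 1.35 V.
k_p = μ_pC_ox · (W/L) = 7.78 mA/V².
V_ov = V_SG − |V_th| = 1.82 − 0.933 = 0.887 V.
Since V_SD = 1.35 V ≥ V_ov = 0.887 V, the device is in saturation.
I_D = ½ k_p V_ov² = 0.5 × 7.78 × 0.887² = 3.06 mA.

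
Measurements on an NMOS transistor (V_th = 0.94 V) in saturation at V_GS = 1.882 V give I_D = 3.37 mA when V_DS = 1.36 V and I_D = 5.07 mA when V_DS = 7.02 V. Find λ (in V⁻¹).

With V_GS fixed, I_D ∝ (1 + λ V_DS) in saturation, so I_D2/I_D1 = (1 + λ V_DS2)/(1 + λ V_DS1).
5.07/3.37 = 1.504 = (1 + 7.02 λ)/(1 + 1.36 λ).
Solving: λ (I_D1 V_DS2 − I_D2 V_DS1) = I_D2 − I_D1, so λ = (5.07 − 3.37) / (3.37 × 7.02 − 5.07 × 1.36) = 1.7 / 16.8 = 0.101 V⁻¹.

λ = 0.101 V⁻¹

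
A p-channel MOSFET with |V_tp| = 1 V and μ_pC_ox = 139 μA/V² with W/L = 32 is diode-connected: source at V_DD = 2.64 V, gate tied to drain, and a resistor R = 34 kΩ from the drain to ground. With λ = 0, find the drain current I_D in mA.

I_D = 0.0441 mA

With gate tied to drain, V_SG = V_SD ≥ V_SG − |V_tp|, so the device is in saturation.
k_p = μ_pC_ox · (W/L) = 4.448 mA/V².
KCL at the drain: ½ k_p (V_SG − |V_tp|)² = (V_DD − V_SG)/R.
Let x = V_SG − 1. Then 75.6 x² + x − 1.64 = 0, giving x = 0.141 V (positive root), so V_SG = 1.14 V.
I_D = (V_DD − V_SG)/R = (2.64 − 1.14) / 34 = 0.0441 mA.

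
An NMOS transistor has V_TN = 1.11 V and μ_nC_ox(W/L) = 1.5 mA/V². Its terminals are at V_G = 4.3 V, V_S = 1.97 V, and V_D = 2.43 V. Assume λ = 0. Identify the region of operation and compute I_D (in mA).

V_GS = V_G − V_S = 4.3 − 1.97 = 2.33 V; V_DS = V_D − V_S = 2.43 − 1.97 = 0.46 V.
V_ov = V_GS − V_TN = 2.33 − 1.11 = 1.22 V.
Since V_DS = 0.46 V < V_ov = 1.22 V, the device is in the triode region.
I_D = k_n [V_ov · V_DS − ½ V_DS²] = 1.5 × [1.22 × 0.46 − 0.5 × 0.46²] = 0.683 mA.

Triode; I_D = 0.683 mA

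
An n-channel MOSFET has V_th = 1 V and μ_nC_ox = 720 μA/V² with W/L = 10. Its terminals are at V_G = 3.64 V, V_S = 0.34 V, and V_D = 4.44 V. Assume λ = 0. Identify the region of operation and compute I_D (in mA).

V_GS = V_G − V_S = 3.64 − 0.34 = 3.3 V; V_DS = V_D − V_S = 4.44 − 0.34 = 4.1 V.
k_n = μ_nC_ox · (W/L) = 7.2 mA/V².
V_ov = V_GS − V_th = 3.3 − 1 = 2.3 V.
Since V_DS = 4.1 V ≥ V_ov = 2.3 V, the device is in saturation.
I_D = ½ k_n V_ov² = 0.5 × 7.2 × 2.3² = 19 mA.

Saturation; I_D = 19.0 mA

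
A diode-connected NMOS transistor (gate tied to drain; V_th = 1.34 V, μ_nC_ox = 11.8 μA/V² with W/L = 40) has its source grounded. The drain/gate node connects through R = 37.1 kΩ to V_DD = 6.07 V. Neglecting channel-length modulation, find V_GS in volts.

With gate tied to drain, V_GS = V_DS ≥ V_GS − V_th, so the device is in saturation.
k_n = μ_nC_ox · (W/L) = 0.472 mA/V².
KCL at the drain: ½ k_n (V_GS − V_th)² = (V_DD − V_GS)/R.
Let x = V_GS − 1.34. Then 8.76 x² + x − 4.73 = 0, giving x = 0.68 V (positive root), so V_GS = 2.02 V.
I_D = (V_DD − V_GS)/R = (6.07 − 2.02) / 37.1 = 0.109 mA.

V_GS = 2.02 V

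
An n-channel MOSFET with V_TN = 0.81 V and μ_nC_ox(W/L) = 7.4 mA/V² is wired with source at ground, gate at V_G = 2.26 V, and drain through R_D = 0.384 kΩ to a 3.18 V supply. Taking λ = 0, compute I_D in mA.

V_GS = V_G = 2.26 V, so V_ov = 2.26 − 0.81 = 1.45 V.
Assume saturation: I_D = ½ k_n V_ov² = 0.5 × 7.4 × 1.45² = 7.78 mA, giving V_DS = V_DD − I_D R_D = 3.18 − 7.78 × 0.384 = 0.193 V.
But 0.193 V < V_ov = 1.45 V, so the device is actually in triode.
In triode I_D = k_n[V_ov V_DS − ½ V_DS²] and I_D = (V_DD − V_DS)/R_D. Equating: 1.42 V_DS² − 5.12 V_DS + 3.18 = 0, giving V_DS = 0.798 V (the root below V_ov).
I_D = (3.18 − 0.798) / 0.384 = 6.2 mA.

I_D = 6.20 mA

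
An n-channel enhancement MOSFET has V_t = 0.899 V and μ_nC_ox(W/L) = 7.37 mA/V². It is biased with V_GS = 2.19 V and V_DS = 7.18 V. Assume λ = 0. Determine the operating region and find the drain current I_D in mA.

Saturation; I_D = 6.14 mA

V_ov = V_GS − V_t = 2.19 − 0.899 = 1.29 V.
Since V_DS = 7.18 V ≥ V_ov = 1.29 V, the device is in saturation.
I_D = ½ k_n V_ov² = 0.5 × 7.37 × 1.29² = 6.14 mA.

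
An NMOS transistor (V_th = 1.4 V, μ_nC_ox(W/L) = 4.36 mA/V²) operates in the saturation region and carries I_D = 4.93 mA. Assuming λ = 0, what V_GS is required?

In saturation I_D = ½ k_n (V_GS − V_th)², so V_GS − V_th = √(2 I_D / k_n) = √(2 × 4.93 / 4.36) = 1.5 V.
V_GS = 1.4 + 1.5 = 2.9 V.

V_GS = 2.90 V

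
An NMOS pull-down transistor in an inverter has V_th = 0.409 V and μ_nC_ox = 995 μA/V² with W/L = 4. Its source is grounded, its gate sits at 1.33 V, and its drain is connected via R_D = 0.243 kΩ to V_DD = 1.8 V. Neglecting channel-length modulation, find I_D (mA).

V_GS = V_G = 1.33 V, so V_ov = 1.33 − 0.409 = 0.921 V.
k_n = μ_nC_ox · (W/L) = 3.98 mA/V².
Assume saturation: I_D = ½ k_n V_ov² = 0.5 × 3.98 × 0.921² = 1.69 mA, giving V_DS = V_DD − I_D R_D = 1.8 − 1.69 × 0.243 = 1.39 V.
V_DS = 1.39 V ≥ V_ov = 0.921 V, confirming saturation.

I_D = 1.69 mA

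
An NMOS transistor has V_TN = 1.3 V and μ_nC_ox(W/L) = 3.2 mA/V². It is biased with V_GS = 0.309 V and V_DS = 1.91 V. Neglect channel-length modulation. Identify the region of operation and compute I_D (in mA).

V_GS = 0.309 V < V_TN = 1.3 V, so the transistor is in cutoff.

Cutoff; I_D = 0 mA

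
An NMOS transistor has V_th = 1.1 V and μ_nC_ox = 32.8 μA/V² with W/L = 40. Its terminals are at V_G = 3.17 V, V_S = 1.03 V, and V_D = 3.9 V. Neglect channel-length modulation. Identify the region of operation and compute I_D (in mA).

V_GS = V_G − V_S = 3.17 − 1.03 = 2.14 V; V_DS = V_D − V_S = 3.9 − 1.03 = 2.87 V.
k_n = μ_nC_ox · (W/L) = 1.312 mA/V².
V_ov = V_GS − V_th = 2.14 − 1.1 = 1.04 V.
Since V_DS = 2.87 V ≥ V_ov = 1.04 V, the device is in saturation.
I_D = ½ k_n V_ov² = 0.5 × 1.312 × 1.04² = 0.71 mA.

Saturation; I_D = 0.710 mA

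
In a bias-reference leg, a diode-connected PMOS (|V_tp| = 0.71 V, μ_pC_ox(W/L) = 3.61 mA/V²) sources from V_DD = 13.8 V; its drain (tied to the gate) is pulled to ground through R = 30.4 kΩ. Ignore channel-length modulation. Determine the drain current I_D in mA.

With gate tied to drain, V_SG = V_SD ≥ V_SG − |V_tp|, so the device is in saturation.
KCL at the drain: ½ k_p (V_SG − |V_tp|)² = (V_DD − V_SG)/R.
Let x = V_SG − 0.71. Then 54.9 x² + x − 13.09 = 0, giving x = 0.479 V (positive root), so V_SG = 1.19 V.
I_D = (V_DD − V_SG)/R = (13.8 − 1.19) / 30.4 = 0.415 mA.

I_D = 0.415 mA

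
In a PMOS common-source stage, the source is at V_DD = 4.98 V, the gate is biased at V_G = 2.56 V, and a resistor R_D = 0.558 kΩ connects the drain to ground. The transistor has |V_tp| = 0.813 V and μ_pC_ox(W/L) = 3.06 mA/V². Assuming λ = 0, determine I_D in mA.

I_D = 3.95 mA

V_SG = V_DD − V_G = 4.98 − 2.56 = 2.42 V, so V_ov = 2.42 − 0.813 = 1.61 V.
Assume saturation: I_D = ½ k_p V_ov² = 0.5 × 3.06 × 1.61² = 3.95 mA, giving V_SD = V_DD − I_D R_D = 4.98 − 3.95 × 0.558 = 2.78 V.
V_SD = 2.78 V ≥ V_ov = 1.61 V, confirming saturation.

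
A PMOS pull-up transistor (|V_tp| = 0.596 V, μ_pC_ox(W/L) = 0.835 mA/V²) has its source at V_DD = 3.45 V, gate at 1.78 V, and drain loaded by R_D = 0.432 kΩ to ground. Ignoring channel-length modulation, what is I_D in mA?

V_SG = V_DD − V_G = 3.45 − 1.78 = 1.67 V, so V_ov = 1.67 − 0.596 = 1.07 V.
Assume saturation: I_D = ½ k_p V_ov² = 0.5 × 0.835 × 1.07² = 0.482 mA, giving V_SD = V_DD − I_D R_D = 3.45 − 0.482 × 0.432 = 3.24 V.
V_SD = 3.24 V ≥ V_ov = 1.07 V, confirming saturation.

I_D = 0.482 mA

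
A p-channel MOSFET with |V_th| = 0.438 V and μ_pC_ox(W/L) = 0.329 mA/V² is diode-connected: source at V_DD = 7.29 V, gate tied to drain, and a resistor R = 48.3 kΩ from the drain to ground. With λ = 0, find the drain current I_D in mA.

With gate tied to drain, V_SG = V_SD ≥ V_SG − |V_th|, so the device is in saturation.
KCL at the drain: ½ k_p (V_SG − |V_th|)² = (V_DD − V_SG)/R.
Let x = V_SG − 0.438. Then 7.95 x² + x − 6.852 = 0, giving x = 0.868 V (positive root), so V_SG = 1.31 V.
I_D = (V_DD − V_SG)/R = (7.29 − 1.31) / 48.3 = 0.124 mA.

I_D = 0.124 mA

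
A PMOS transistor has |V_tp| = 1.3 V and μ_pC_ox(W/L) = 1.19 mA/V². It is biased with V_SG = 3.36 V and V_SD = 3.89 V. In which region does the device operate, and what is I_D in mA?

Saturation; I_D = 2.52 mA

V_ov = V_SG − |V_tp| = 3.36 − 1.3 = 2.06 V.
Since V_SD = 3.89 V ≥ V_ov = 2.06 V, the device is in saturation.
I_D = ½ k_p V_ov² = 0.5 × 1.19 × 2.06² = 2.52 mA.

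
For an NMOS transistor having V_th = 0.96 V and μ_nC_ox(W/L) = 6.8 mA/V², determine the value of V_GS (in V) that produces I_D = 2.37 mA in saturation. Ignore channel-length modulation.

V_GS = 1.79 V

In saturation I_D = ½ k_n (V_GS − V_th)², so V_GS − V_th = √(2 I_D / k_n) = √(2 × 2.37 / 6.8) = 0.835 V.
V_GS = 0.96 + 0.835 = 1.79 V.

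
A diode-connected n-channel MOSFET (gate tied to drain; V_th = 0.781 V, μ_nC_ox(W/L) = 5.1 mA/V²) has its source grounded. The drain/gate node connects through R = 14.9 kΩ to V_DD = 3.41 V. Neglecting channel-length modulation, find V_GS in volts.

V_GS = 1.03 V

With gate tied to drain, V_GS = V_DS ≥ V_GS − V_th, so the device is in saturation.
KCL at the drain: ½ k_n (V_GS − V_th)² = (V_DD − V_GS)/R.
Let x = V_GS − 0.781. Then 38 x² + x − 2.629 = 0, giving x = 0.25 V (positive root), so V_GS = 1.03 V.
I_D = (V_DD − V_GS)/R = (3.41 − 1.03) / 14.9 = 0.16 mA.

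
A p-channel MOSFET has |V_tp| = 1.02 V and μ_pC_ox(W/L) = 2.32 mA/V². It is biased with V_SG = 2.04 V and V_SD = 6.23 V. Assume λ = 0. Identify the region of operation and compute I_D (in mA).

Saturation; I_D = 1.21 mA

V_ov = V_SG − |V_tp| = 2.04 − 1.02 = 1.02 V.
Since V_SD = 6.23 V ≥ V_ov = 1.02 V, the device is in saturation.
I_D = ½ k_p V_ov² = 0.5 × 2.32 × 1.02² = 1.21 mA.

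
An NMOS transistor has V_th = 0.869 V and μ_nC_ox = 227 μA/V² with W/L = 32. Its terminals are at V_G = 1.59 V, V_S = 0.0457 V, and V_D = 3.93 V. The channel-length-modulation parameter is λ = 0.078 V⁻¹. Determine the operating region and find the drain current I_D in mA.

V_GS = V_G − V_S = 1.59 − 0.0457 = 1.54 V; V_DS = V_D − V_S = 3.93 − 0.0457 = 3.88 V.
k_n = μ_nC_ox · (W/L) = 7.264 mA/V².
V_ov = V_GS − V_th = 1.54 − 0.869 = 0.675 V.
Since V_DS = 3.88 V ≥ V_ov = 0.675 V, the device is in saturation.
I_D = ½ k_n V_ov² (1 + λ V_DS) = 0.5 × 7.264 × 0.675² × (1 + 0.078 × 3.88) = 2.16 mA.

Saturation; I_D = 2.16 mA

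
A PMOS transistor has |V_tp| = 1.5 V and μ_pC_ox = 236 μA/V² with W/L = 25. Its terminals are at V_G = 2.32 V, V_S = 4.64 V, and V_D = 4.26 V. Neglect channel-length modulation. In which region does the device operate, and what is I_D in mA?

V_SG = V_S − V_G = 4.64 − 2.32 = 2.32 V; V_SD = V_S − V_D = 4.64 − 4.26 = 0.38 V.
k_p = μ_pC_ox · (W/L) = 5.9 mA/V².
V_ov = V_SG − |V_tp| = 2.32 − 1.5 = 0.82 V.
Since V_SD = 0.38 V < V_ov = 0.82 V, the device is in the triode region.
I_D = k_p [V_ov · V_SD − ½ V_SD²] = 5.9 × [0.82 × 0.38 − 0.5 × 0.38²] = 1.41 mA.

Triode; I_D = 1.41 mA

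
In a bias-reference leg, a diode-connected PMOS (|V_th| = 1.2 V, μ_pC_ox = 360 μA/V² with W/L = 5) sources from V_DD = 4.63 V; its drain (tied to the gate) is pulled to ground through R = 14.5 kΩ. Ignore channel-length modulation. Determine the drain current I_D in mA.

With gate tied to drain, V_SG = V_SD ≥ V_SG − |V_th|, so the device is in saturation.
k_p = μ_pC_ox · (W/L) = 1.8 mA/V².
KCL at the drain: ½ k_p (V_SG − |V_th|)² = (V_DD − V_SG)/R.
Let x = V_SG − 1.2. Then 13.1 x² + x − 3.43 = 0, giving x = 0.476 V (positive root), so V_SG = 1.68 V.
I_D = (V_DD − V_SG)/R = (4.63 − 1.68) / 14.5 = 0.204 mA.

I_D = 0.204 mA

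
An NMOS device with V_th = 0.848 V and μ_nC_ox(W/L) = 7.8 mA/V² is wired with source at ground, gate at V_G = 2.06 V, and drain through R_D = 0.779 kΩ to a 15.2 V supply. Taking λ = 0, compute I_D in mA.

V_GS = V_G = 2.06 V, so V_ov = 2.06 − 0.848 = 1.21 V.
Assume saturation: I_D = ½ k_n V_ov² = 0.5 × 7.8 × 1.21² = 5.73 mA, giving V_DS = V_DD − I_D R_D = 15.2 − 5.73 × 0.779 = 10.7 V.
V_DS = 10.7 V ≥ V_ov = 1.21 V, confirming saturation.

I_D = 5.73 mA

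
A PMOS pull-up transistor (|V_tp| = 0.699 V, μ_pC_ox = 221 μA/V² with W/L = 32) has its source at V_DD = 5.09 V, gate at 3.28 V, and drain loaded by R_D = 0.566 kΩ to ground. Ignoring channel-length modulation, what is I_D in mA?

I_D = 4.36 mA

V_SG = V_DD − V_G = 5.09 − 3.28 = 1.81 V, so V_ov = 1.81 − 0.699 = 1.11 V.
k_p = μ_pC_ox · (W/L) = 7.072 mA/V².
Assume saturation: I_D = ½ k_p V_ov² = 0.5 × 7.072 × 1.11² = 4.36 mA, giving V_SD = V_DD − I_D R_D = 5.09 − 4.36 × 0.566 = 2.62 V.
V_SD = 2.62 V ≥ V_ov = 1.11 V, confirming saturation.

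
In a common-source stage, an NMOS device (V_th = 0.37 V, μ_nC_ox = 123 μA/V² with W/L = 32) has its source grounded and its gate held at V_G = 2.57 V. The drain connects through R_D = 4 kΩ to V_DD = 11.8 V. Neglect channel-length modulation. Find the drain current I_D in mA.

I_D = 2.86 mA

V_GS = V_G = 2.57 V, so V_ov = 2.57 − 0.37 = 2.2 V.
k_n = μ_nC_ox · (W/L) = 3.936 mA/V².
Assume saturation: I_D = ½ k_n V_ov² = 0.5 × 3.936 × 2.2² = 9.53 mA, giving V_DS = V_DD − I_D R_D = 11.8 − 9.53 × 4 = -26.3 V.
But -26.3 V < V_ov = 2.2 V, so the device is actually in triode.
In triode I_D = k_n[V_ov V_DS − ½ V_DS²] and I_D = (V_DD − V_DS)/R_D. Equating: 7.87 V_DS² − 35.64 V_DS + 11.8 = 0, giving V_DS = 0.36 V (the root below V_ov).
I_D = (11.8 − 0.36) / 4 = 2.86 mA.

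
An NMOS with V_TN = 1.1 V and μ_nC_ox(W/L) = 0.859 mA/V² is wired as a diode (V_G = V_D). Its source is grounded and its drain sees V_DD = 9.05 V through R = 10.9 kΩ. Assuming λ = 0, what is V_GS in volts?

With gate tied to drain, V_GS = V_DS ≥ V_GS − V_TN, so the device is in saturation.
KCL at the drain: ½ k_n (V_GS − V_TN)² = (V_DD − V_GS)/R.
Let x = V_GS − 1.1. Then 4.68 x² + x − 7.95 = 0, giving x = 1.2 V (positive root), so V_GS = 2.3 V.
I_D = (V_DD − V_GS)/R = (9.05 − 2.3) / 10.9 = 0.619 mA.

V_GS = 2.30 V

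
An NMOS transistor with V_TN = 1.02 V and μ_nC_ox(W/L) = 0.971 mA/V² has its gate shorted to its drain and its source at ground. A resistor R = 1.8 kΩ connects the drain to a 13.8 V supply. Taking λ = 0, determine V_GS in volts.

V_GS = 4.31 V

With gate tied to drain, V_GS = V_DS ≥ V_GS − V_TN, so the device is in saturation.
KCL at the drain: ½ k_n (V_GS − V_TN)² = (V_DD − V_GS)/R.
Let x = V_GS − 1.02. Then 0.874 x² + x − 12.78 = 0, giving x = 3.29 V (positive root), so V_GS = 4.31 V.
I_D = (V_DD − V_GS)/R = (13.8 − 4.31) / 1.8 = 5.27 mA.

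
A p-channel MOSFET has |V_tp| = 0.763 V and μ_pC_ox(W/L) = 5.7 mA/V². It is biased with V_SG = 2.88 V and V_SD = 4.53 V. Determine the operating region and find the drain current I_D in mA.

Saturation; I_D = 12.8 mA

V_ov = V_SG − |V_tp| = 2.88 − 0.763 = 2.12 V.
Since V_SD = 4.53 V ≥ V_ov = 2.12 V, the device is in saturation.
I_D = ½ k_p V_ov² = 0.5 × 5.7 × 2.12² = 12.8 mA.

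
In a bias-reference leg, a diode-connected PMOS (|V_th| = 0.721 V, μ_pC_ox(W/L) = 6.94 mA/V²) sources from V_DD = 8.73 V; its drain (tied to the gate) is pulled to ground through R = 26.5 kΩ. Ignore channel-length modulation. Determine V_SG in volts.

With gate tied to drain, V_SG = V_SD ≥ V_SG − |V_th|, so the device is in saturation.
KCL at the drain: ½ k_p (V_SG − |V_th|)² = (V_DD − V_SG)/R.
Let x = V_SG − 0.721. Then 92 x² + x − 8.009 = 0, giving x = 0.29 V (positive root), so V_SG = 1.01 V.
I_D = (V_DD − V_SG)/R = (8.73 − 1.01) / 26.5 = 0.291 mA.

V_SG = 1.01 V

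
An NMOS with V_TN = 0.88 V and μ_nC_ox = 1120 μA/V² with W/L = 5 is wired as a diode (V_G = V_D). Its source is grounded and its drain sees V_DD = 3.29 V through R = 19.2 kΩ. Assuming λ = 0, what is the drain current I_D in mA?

With gate tied to drain, V_GS = V_DS ≥ V_GS − V_TN, so the device is in saturation.
k_n = μ_nC_ox · (W/L) = 5.6 mA/V².
KCL at the drain: ½ k_n (V_GS − V_TN)² = (V_DD − V_GS)/R.
Let x = V_GS − 0.88. Then 53.8 x² + x − 2.41 = 0, giving x = 0.203 V (positive root), so V_GS = 1.08 V.
I_D = (V_DD − V_GS)/R = (3.29 − 1.08) / 19.2 = 0.115 mA.

I_D = 0.115 mA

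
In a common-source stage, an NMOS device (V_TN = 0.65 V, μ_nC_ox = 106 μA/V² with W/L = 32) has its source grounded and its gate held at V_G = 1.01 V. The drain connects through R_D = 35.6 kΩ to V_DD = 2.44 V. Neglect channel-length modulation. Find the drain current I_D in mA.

I_D = 0.0669 mA

V_GS = V_G = 1.01 V, so V_ov = 1.01 − 0.65 = 0.36 V.
k_n = μ_nC_ox · (W/L) = 3.392 mA/V².
Assume saturation: I_D = ½ k_n V_ov² = 0.5 × 3.392 × 0.36² = 0.22 mA, giving V_DS = V_DD − I_D R_D = 2.44 − 0.22 × 35.6 = -5.38 V.
But -5.38 V < V_ov = 0.36 V, so the device is actually in triode.
In triode I_D = k_n[V_ov V_DS − ½ V_DS²] and I_D = (V_DD − V_DS)/R_D. Equating: 60.4 V_DS² − 44.47 V_DS + 2.44 = 0, giving V_DS = 0.0597 V (the root below V_ov).
I_D = (2.44 − 0.0597) / 35.6 = 0.0669 mA.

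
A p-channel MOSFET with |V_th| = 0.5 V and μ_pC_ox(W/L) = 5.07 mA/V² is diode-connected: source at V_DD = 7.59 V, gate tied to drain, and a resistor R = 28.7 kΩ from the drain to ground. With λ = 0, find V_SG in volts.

With gate tied to drain, V_SG = V_SD ≥ V_SG − |V_th|, so the device is in saturation.
KCL at the drain: ½ k_p (V_SG − |V_th|)² = (V_DD − V_SG)/R.
Let x = V_SG − 0.5. Then 72.8 x² + x − 7.09 = 0, giving x = 0.305 V (positive root), so V_SG = 0.805 V.
I_D = (V_DD − V_SG)/R = (7.59 − 0.805) / 28.7 = 0.236 mA.

V_SG = 0.805 V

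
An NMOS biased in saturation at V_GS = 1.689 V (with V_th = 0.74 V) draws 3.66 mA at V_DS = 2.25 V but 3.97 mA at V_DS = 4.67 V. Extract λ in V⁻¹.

λ = 0.0380 V⁻¹

With V_GS fixed, I_D ∝ (1 + λ V_DS) in saturation, so I_D2/I_D1 = (1 + λ V_DS2)/(1 + λ V_DS1).
3.97/3.66 = 1.085 = (1 + 4.67 λ)/(1 + 2.25 λ).
Solving: λ (I_D1 V_DS2 − I_D2 V_DS1) = I_D2 − I_D1, so λ = (3.97 − 3.66) / (3.66 × 4.67 − 3.97 × 2.25) = 0.31 / 8.16 = 0.038 V⁻¹.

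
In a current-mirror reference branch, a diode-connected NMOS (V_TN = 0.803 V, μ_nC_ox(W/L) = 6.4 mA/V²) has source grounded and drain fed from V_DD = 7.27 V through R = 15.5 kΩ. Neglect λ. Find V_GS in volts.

With gate tied to drain, V_GS = V_DS ≥ V_GS − V_TN, so the device is in saturation.
KCL at the drain: ½ k_n (V_GS − V_TN)² = (V_DD − V_GS)/R.
Let x = V_GS − 0.803. Then 49.6 x² + x − 6.467 = 0, giving x = 0.351 V (positive root), so V_GS = 1.15 V.
I_D = (V_DD − V_GS)/R = (7.27 − 1.15) / 15.5 = 0.395 mA.

V_GS = 1.15 V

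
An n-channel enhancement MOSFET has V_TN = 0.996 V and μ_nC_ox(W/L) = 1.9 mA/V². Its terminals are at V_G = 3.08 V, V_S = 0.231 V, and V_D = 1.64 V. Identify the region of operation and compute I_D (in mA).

Triode; I_D = 3.07 mA

V_GS = V_G − V_S = 3.08 − 0.231 = 2.85 V; V_DS = V_D − V_S = 1.64 − 0.231 = 1.41 V.
V_ov = V_GS − V_TN = 2.85 − 0.996 = 1.85 V.
Since V_DS = 1.41 V < V_ov = 1.85 V, the device is in the triode region.
I_D = k_n [V_ov · V_DS − ½ V_DS²] = 1.9 × [1.85 × 1.41 − 0.5 × 1.41²] = 3.07 mA.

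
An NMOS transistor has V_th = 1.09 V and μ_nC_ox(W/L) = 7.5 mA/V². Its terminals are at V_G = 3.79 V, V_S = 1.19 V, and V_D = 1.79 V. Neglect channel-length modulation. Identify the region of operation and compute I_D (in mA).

Triode; I_D = 5.45 mA

V_GS = V_G − V_S = 3.79 − 1.19 = 2.6 V; V_DS = V_D − V_S = 1.79 − 1.19 = 0.6 V.
V_ov = V_GS − V_th = 2.6 − 1.09 = 1.51 V.
Since V_DS = 0.6 V < V_ov = 1.51 V, the device is in the triode region.
I_D = k_n [V_ov · V_DS − ½ V_DS²] = 7.5 × [1.51 × 0.6 − 0.5 × 0.6²] = 5.45 mA.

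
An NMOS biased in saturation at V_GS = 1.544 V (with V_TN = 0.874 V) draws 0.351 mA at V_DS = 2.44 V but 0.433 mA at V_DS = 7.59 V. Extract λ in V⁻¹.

λ = 0.0510 V⁻¹

With V_GS fixed, I_D ∝ (1 + λ V_DS) in saturation, so I_D2/I_D1 = (1 + λ V_DS2)/(1 + λ V_DS1).
0.433/0.351 = 1.234 = (1 + 7.59 λ)/(1 + 2.44 λ).
Solving: λ (I_D1 V_DS2 − I_D2 V_DS1) = I_D2 − I_D1, so λ = (0.433 − 0.351) / (0.351 × 7.59 − 0.433 × 2.44) = 0.082 / 1.61 = 0.051 V⁻¹.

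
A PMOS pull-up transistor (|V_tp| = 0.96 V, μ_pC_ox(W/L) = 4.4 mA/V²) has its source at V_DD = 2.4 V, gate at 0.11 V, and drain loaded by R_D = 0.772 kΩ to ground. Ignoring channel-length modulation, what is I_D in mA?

V_SG = V_DD − V_G = 2.4 − 0.11 = 2.29 V, so V_ov = 2.29 − 0.96 = 1.33 V.
Assume saturation: I_D = ½ k_p V_ov² = 0.5 × 4.4 × 1.33² = 3.89 mA, giving V_SD = V_DD − I_D R_D = 2.4 − 3.89 × 0.772 = -0.604 V.
But -0.604 V < V_ov = 1.33 V, so the device is actually in triode.
In triode I_D = k_p[V_ov V_SD − ½ V_SD²] and I_D = (V_DD − V_SD)/R_D. Equating: 1.7 V_SD² − 5.518 V_SD + 2.4 = 0, giving V_SD = 0.517 V (the root below V_ov).
I_D = (2.4 − 0.517) / 0.772 = 2.44 mA.

I_D = 2.44 mA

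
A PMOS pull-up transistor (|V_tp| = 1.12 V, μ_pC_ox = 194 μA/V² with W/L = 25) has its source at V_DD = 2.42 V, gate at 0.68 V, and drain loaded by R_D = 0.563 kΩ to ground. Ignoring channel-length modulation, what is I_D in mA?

V_SG = V_DD − V_G = 2.42 − 0.68 = 1.74 V, so V_ov = 1.74 − 1.12 = 0.62 V.
k_p = μ_pC_ox · (W/L) = 4.85 mA/V².
Assume saturation: I_D = ½ k_p V_ov² = 0.5 × 4.85 × 0.62² = 0.932 mA, giving V_SD = V_DD − I_D R_D = 2.42 − 0.932 × 0.563 = 1.9 V.
V_SD = 1.9 V ≥ V_ov = 0.62 V, confirming saturation.

I_D = 0.932 mA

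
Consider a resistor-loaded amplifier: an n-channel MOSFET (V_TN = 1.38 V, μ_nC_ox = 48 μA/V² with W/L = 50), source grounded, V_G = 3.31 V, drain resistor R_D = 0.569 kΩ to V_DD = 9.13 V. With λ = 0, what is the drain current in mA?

I_D = 4.47 mA

V_GS = V_G = 3.31 V, so V_ov = 3.31 − 1.38 = 1.93 V.
k_n = μ_nC_ox · (W/L) = 2.4 mA/V².
Assume saturation: I_D = ½ k_n V_ov² = 0.5 × 2.4 × 1.93² = 4.47 mA, giving V_DS = V_DD − I_D R_D = 9.13 − 4.47 × 0.569 = 6.59 V.
V_DS = 6.59 V ≥ V_ov = 1.93 V, confirming saturation.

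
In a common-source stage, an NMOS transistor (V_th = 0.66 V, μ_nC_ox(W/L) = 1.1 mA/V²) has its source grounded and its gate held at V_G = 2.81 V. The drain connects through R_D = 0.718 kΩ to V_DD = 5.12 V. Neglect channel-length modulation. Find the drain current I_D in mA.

I_D = 2.54 mA

V_GS = V_G = 2.81 V, so V_ov = 2.81 − 0.66 = 2.15 V.
Assume saturation: I_D = ½ k_n V_ov² = 0.5 × 1.1 × 2.15² = 2.54 mA, giving V_DS = V_DD − I_D R_D = 5.12 − 2.54 × 0.718 = 3.29 V.
V_DS = 3.29 V ≥ V_ov = 2.15 V, confirming saturation.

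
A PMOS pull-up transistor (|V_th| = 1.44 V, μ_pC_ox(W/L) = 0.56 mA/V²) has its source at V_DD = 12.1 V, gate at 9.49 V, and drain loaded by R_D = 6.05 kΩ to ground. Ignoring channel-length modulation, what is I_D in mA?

V_SG = V_DD − V_G = 12.1 − 9.49 = 2.61 V, so V_ov = 2.61 − 1.44 = 1.17 V.
Assume saturation: I_D = ½ k_p V_ov² = 0.5 × 0.56 × 1.17² = 0.383 mA, giving V_SD = V_DD − I_D R_D = 12.1 − 0.383 × 6.05 = 9.78 V.
V_SD = 9.78 V ≥ V_ov = 1.17 V, confirming saturation.

I_D = 0.383 mA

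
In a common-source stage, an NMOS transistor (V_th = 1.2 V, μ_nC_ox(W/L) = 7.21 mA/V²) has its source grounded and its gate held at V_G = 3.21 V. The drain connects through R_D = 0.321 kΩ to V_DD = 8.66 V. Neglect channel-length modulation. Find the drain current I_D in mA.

V_GS = V_G = 3.21 V, so V_ov = 3.21 − 1.2 = 2.01 V.
Assume saturation: I_D = ½ k_n V_ov² = 0.5 × 7.21 × 2.01² = 14.6 mA, giving V_DS = V_DD − I_D R_D = 8.66 − 14.6 × 0.321 = 3.98 V.
V_DS = 3.98 V ≥ V_ov = 2.01 V, confirming saturation.

I_D = 14.6 mA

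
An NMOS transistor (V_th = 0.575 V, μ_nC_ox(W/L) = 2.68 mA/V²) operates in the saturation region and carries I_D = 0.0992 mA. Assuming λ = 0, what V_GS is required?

V_GS = 0.847 V

In saturation I_D = ½ k_n (V_GS − V_th)², so V_GS − V_th = √(2 I_D / k_n) = √(2 × 0.0992 / 2.68) = 0.272 V.
V_GS = 0.575 + 0.272 = 0.847 V.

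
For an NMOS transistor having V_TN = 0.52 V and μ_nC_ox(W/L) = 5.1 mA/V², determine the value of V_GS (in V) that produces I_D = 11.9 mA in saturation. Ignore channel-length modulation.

V_GS = 2.68 V

In saturation I_D = ½ k_n (V_GS − V_TN)², so V_GS − V_TN = √(2 I_D / k_n) = √(2 × 11.9 / 5.1) = 2.16 V.
V_GS = 0.52 + 2.16 = 2.68 V.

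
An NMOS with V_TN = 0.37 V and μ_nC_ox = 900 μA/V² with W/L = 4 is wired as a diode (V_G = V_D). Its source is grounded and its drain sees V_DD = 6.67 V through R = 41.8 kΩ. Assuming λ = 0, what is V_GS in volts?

V_GS = 0.653 V

With gate tied to drain, V_GS = V_DS ≥ V_GS − V_TN, so the device is in saturation.
k_n = μ_nC_ox · (W/L) = 3.6 mA/V².
KCL at the drain: ½ k_n (V_GS − V_TN)² = (V_DD − V_GS)/R.
Let x = V_GS − 0.37. Then 75.2 x² + x − 6.3 = 0, giving x = 0.283 V (positive root), so V_GS = 0.653 V.
I_D = (V_DD − V_GS)/R = (6.67 − 0.653) / 41.8 = 0.144 mA.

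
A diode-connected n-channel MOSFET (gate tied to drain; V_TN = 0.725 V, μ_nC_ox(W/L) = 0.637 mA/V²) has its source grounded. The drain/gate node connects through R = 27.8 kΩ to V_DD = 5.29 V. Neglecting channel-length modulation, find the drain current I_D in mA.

With gate tied to drain, V_GS = V_DS ≥ V_GS − V_TN, so the device is in saturation.
KCL at the drain: ½ k_n (V_GS − V_TN)² = (V_DD − V_GS)/R.
Let x = V_GS − 0.725. Then 8.85 x² + x − 4.565 = 0, giving x = 0.664 V (positive root), so V_GS = 1.39 V.
I_D = (V_DD − V_GS)/R = (5.29 − 1.39) / 27.8 = 0.14 mA.

I_D = 0.140 mA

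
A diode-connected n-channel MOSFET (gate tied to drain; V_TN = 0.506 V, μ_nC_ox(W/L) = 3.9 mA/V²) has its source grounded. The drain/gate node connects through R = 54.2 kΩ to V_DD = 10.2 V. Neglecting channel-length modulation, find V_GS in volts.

V_GS = 0.804 V

With gate tied to drain, V_GS = V_DS ≥ V_GS − V_TN, so the device is in saturation.
KCL at the drain: ½ k_n (V_GS − V_TN)² = (V_DD − V_GS)/R.
Let x = V_GS − 0.506. Then 106 x² + x − 9.694 = 0, giving x = 0.298 V (positive root), so V_GS = 0.804 V.
I_D = (V_DD − V_GS)/R = (10.2 − 0.804) / 54.2 = 0.173 mA.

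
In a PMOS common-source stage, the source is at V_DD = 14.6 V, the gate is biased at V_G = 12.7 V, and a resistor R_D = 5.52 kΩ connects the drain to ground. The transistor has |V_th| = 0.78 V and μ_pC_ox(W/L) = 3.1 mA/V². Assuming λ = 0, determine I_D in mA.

I_D = 1.94 mA

V_SG = V_DD − V_G = 14.6 − 12.7 = 1.9 V, so V_ov = 1.9 − 0.78 = 1.12 V.
Assume saturation: I_D = ½ k_p V_ov² = 0.5 × 3.1 × 1.12² = 1.94 mA, giving V_SD = V_DD − I_D R_D = 14.6 − 1.94 × 5.52 = 3.87 V.
V_SD = 3.87 V ≥ V_ov = 1.12 V, confirming saturation.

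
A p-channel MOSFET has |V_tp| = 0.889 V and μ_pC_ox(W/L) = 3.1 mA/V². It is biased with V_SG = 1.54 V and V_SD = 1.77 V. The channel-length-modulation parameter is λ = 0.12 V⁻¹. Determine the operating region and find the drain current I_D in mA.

Saturation; I_D = 0.796 mA

V_ov = V_SG − |V_tp| = 1.54 − 0.889 = 0.651 V.
Since V_SD = 1.77 V ≥ V_ov = 0.651 V, the device is in saturation.
I_D = ½ k_p V_ov² (1 + λ V_SD) = 0.5 × 3.1 × 0.651² × (1 + 0.12 × 1.77) = 0.796 mA.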